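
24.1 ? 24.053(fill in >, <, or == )>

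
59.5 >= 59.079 True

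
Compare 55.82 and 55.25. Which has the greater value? 55.82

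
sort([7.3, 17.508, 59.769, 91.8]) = [7.3, 17.508, 59.769, 91.8]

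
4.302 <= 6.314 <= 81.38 True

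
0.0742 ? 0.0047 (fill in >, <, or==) >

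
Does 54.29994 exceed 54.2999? Yes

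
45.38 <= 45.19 False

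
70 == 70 True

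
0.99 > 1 False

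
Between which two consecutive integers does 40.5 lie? 40 and 41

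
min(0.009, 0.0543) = 0.009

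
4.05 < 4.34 True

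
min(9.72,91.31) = 9.72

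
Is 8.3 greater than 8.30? No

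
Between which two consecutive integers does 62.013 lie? 62 and 63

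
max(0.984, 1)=1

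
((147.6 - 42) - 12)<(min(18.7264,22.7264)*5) True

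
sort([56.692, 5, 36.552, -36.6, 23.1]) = [-36.6, 5, 23.1, 36.552, 56.692]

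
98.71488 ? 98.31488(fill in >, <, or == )>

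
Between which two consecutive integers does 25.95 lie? 25 and 26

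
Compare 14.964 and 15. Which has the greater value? 15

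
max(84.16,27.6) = 84.16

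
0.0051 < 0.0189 True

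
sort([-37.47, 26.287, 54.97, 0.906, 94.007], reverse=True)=[94.007, 54.97, 26.287, 0.906, -37.47]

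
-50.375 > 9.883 False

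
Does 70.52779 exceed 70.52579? Yes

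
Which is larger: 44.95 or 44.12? 44.95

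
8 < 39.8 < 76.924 True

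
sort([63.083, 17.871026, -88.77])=[-88.77, 17.871026, 63.083]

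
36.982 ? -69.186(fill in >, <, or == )>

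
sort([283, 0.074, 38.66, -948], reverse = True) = [283, 38.66, 0.074, -948]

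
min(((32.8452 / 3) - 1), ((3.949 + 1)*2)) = 9.898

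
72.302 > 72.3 True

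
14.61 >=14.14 True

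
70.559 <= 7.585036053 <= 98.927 False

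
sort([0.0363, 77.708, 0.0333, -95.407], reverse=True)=[77.708, 0.0363, 0.0333, -95.407]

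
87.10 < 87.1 False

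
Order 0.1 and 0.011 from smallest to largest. 0.011,0.1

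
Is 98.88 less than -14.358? No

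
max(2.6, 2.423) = 2.6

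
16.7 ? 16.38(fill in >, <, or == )>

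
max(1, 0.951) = 1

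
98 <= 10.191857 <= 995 False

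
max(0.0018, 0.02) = 0.02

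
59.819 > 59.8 True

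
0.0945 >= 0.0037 True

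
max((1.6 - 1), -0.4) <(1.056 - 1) False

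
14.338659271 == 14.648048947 False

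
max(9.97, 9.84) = 9.97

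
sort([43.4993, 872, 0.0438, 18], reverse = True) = [872, 43.4993, 18, 0.0438]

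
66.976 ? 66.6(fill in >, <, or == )>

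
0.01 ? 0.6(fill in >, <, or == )<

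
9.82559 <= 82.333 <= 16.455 False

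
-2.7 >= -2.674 False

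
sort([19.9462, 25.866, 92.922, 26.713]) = [19.9462, 25.866, 26.713, 92.922]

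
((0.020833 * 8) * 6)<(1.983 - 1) False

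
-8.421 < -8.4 True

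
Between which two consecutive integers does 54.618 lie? 54 and 55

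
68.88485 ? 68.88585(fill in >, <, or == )<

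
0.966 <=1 True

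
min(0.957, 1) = 0.957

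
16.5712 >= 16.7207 False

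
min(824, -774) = -774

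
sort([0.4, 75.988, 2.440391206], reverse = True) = [75.988, 2.440391206, 0.4]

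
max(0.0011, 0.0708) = 0.0708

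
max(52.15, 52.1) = 52.15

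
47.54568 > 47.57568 False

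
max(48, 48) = 48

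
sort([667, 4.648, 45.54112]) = [4.648, 45.54112, 667]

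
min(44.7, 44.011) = 44.011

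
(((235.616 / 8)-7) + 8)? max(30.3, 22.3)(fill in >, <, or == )>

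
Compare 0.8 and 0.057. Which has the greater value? 0.8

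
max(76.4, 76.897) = 76.897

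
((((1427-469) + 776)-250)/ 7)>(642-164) False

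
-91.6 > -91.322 False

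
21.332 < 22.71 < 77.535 True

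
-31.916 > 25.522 False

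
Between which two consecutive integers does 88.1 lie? 88 and 89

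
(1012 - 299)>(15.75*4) True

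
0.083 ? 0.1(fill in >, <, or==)<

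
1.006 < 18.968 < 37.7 True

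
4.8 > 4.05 True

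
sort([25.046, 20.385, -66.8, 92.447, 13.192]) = [-66.8, 13.192, 20.385, 25.046, 92.447]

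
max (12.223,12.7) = 12.7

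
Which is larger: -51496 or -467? -467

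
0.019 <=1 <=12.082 True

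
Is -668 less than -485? Yes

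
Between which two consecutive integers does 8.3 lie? 8 and 9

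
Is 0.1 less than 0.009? No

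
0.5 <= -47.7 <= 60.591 False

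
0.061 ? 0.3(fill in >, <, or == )<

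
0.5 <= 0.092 False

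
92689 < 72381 False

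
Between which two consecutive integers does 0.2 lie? 0 and 1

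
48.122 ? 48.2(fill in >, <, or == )<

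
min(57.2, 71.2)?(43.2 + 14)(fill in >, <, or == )==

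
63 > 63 False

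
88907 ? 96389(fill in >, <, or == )<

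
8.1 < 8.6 True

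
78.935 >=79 False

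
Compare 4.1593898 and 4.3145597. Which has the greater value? 4.3145597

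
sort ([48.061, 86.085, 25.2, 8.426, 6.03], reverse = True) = [86.085, 48.061, 25.2, 8.426, 6.03]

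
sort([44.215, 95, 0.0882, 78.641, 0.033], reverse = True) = [95, 78.641, 44.215, 0.0882, 0.033]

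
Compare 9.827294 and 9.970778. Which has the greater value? 9.970778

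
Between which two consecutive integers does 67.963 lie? 67 and 68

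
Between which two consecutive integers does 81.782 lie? 81 and 82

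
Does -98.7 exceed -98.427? No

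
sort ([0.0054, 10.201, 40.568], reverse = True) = [40.568, 10.201, 0.0054]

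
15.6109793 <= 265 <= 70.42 False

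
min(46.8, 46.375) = 46.375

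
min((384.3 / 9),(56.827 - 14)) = 42.7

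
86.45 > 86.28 True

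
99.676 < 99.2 False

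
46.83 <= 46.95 True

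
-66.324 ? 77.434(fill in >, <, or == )<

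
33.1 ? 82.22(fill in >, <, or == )<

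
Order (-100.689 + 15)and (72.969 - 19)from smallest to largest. (-100.689 + 15), (72.969 - 19)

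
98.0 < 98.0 False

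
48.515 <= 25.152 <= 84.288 False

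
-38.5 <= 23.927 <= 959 True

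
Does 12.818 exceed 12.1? Yes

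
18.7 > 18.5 True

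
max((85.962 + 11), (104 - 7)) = 97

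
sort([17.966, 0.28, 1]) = [0.28, 1, 17.966]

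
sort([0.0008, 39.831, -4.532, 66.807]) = [-4.532, 0.0008, 39.831, 66.807]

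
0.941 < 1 True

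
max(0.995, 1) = 1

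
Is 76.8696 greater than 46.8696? Yes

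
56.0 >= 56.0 True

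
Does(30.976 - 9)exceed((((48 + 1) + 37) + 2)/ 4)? No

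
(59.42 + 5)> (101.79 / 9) True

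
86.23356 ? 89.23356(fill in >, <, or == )<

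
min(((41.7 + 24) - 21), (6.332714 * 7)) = 44.328998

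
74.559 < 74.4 False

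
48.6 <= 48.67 True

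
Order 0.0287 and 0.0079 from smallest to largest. 0.0079, 0.0287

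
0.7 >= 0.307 True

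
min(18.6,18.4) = 18.4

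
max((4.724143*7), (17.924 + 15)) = 33.069001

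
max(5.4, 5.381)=5.4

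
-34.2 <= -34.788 False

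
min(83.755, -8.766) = -8.766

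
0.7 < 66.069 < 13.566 False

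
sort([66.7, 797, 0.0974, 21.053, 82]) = [0.0974, 21.053, 66.7, 82, 797]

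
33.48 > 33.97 False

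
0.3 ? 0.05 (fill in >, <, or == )>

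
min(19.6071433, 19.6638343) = 19.6071433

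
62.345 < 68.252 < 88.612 True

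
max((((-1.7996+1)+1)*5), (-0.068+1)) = 1.002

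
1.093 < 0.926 False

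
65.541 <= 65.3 False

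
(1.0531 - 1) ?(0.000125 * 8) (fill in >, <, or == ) >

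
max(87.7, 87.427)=87.7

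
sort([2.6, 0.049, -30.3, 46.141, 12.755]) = [-30.3, 0.049, 2.6, 12.755, 46.141]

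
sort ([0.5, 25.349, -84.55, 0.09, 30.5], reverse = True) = [30.5, 25.349, 0.5, 0.09, -84.55]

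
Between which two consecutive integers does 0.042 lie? 0 and 1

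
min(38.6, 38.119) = 38.119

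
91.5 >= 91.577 False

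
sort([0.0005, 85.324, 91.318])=[0.0005, 85.324, 91.318]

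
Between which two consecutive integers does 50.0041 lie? 50 and 51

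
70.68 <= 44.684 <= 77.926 False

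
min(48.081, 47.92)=47.92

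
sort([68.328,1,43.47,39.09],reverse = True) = [68.328,43.47,39.09,1]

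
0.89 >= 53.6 False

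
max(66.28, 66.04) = 66.28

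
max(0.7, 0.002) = 0.7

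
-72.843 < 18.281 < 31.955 True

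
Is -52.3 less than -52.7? No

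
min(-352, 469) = -352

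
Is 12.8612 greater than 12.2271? Yes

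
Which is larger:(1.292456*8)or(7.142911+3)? (1.292456*8)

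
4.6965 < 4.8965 True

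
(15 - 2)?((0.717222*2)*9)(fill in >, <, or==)>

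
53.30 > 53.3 False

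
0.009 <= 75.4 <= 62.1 False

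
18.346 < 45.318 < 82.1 True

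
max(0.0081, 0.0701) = 0.0701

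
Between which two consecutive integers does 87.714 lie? 87 and 88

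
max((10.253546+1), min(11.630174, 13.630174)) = 11.630174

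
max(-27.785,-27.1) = -27.1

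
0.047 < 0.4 True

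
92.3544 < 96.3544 True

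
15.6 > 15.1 True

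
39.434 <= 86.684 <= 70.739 False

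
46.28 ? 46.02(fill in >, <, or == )>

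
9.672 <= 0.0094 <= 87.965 False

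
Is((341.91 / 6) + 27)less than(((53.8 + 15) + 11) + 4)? No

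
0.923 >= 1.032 False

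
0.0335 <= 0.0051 False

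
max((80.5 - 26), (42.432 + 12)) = 54.5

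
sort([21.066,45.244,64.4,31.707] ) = [21.066,31.707,45.244,64.4]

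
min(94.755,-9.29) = -9.29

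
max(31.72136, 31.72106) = 31.72136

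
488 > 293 True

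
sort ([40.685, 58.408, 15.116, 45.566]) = [15.116, 40.685, 45.566, 58.408]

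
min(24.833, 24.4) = 24.4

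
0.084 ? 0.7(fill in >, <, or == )<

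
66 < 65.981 False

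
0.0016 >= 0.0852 False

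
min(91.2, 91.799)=91.2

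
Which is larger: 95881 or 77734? 95881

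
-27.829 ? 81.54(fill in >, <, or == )<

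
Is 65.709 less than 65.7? No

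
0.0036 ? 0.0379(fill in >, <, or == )<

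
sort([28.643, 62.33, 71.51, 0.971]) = [0.971, 28.643, 62.33, 71.51]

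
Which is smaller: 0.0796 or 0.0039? 0.0039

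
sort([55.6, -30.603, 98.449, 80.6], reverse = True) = [98.449, 80.6, 55.6, -30.603]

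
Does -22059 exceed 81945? No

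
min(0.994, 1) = 0.994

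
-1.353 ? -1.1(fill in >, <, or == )<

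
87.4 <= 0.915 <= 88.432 False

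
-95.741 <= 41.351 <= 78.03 True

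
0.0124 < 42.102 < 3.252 False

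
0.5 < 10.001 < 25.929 True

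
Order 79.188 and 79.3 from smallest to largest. 79.188, 79.3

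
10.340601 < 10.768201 True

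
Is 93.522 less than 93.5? No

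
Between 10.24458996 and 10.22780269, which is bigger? 10.24458996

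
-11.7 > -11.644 False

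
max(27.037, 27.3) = 27.3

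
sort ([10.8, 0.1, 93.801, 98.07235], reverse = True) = [98.07235, 93.801, 10.8, 0.1]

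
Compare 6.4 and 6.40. They are equal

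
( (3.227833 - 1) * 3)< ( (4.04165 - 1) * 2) False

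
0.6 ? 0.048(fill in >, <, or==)>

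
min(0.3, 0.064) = 0.064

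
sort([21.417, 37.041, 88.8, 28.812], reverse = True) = [88.8, 37.041, 28.812, 21.417]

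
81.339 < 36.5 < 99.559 False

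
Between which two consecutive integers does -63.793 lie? -64 and -63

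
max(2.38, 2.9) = 2.9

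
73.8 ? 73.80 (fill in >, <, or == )==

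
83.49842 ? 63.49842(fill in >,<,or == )>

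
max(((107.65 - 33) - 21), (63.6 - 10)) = 53.65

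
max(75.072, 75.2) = 75.2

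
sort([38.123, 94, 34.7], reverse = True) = [94, 38.123, 34.7]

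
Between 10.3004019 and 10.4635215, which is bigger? 10.4635215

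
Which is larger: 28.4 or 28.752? 28.752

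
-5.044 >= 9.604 False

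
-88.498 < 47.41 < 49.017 True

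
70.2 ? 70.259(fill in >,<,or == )<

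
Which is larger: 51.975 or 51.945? 51.975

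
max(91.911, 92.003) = 92.003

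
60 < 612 True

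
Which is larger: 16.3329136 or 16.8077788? 16.8077788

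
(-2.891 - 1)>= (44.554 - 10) False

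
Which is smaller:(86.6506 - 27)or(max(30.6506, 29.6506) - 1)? (max(30.6506, 29.6506) - 1)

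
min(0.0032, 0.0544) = 0.0032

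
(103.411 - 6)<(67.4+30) False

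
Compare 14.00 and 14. They are equal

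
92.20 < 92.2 False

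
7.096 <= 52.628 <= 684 True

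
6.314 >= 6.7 False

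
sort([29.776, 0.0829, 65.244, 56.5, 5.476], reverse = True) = [65.244, 56.5, 29.776, 5.476, 0.0829]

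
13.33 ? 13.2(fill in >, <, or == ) >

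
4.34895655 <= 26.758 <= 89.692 True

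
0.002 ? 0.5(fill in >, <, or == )<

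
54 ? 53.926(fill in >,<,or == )>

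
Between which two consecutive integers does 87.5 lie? 87 and 88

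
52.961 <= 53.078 True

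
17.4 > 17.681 False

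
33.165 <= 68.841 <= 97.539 True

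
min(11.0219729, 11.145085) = 11.0219729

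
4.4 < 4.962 True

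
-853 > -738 False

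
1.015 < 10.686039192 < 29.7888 True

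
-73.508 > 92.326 False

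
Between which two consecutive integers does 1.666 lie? 1 and 2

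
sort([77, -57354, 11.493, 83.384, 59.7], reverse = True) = [83.384, 77, 59.7, 11.493, -57354]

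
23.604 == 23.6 False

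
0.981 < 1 True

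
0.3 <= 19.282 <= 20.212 True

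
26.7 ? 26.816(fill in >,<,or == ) <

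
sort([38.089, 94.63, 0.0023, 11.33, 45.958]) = [0.0023, 11.33, 38.089, 45.958, 94.63]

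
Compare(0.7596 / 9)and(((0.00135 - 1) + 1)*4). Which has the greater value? (0.7596 / 9)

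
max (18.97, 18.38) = 18.97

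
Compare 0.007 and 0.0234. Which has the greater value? 0.0234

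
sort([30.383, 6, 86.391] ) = [6, 30.383, 86.391]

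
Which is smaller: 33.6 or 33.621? 33.6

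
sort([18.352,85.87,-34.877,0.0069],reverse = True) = [85.87,18.352,0.0069,-34.877]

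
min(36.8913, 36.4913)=36.4913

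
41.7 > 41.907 False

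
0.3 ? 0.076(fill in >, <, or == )>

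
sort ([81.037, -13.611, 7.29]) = [-13.611, 7.29, 81.037]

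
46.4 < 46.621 True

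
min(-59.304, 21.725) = -59.304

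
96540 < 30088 False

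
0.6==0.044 False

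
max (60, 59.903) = 60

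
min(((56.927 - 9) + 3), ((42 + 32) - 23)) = 50.927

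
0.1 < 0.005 False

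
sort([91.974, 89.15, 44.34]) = [44.34, 89.15, 91.974]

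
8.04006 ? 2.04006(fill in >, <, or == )>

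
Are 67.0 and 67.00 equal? Yes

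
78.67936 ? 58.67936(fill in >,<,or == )>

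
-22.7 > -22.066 False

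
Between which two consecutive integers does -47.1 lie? -48 and -47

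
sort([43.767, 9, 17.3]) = [9, 17.3, 43.767]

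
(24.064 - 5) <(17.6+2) True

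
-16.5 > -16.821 True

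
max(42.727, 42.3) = 42.727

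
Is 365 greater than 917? No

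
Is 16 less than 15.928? No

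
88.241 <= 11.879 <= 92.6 False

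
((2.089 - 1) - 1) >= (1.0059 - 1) True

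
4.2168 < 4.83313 True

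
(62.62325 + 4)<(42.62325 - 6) False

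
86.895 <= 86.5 False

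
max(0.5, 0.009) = 0.5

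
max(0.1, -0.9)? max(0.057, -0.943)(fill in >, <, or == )>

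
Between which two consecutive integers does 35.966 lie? 35 and 36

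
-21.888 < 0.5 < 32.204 True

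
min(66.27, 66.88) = 66.27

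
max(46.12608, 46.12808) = 46.12808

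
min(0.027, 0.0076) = 0.0076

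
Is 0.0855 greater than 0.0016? Yes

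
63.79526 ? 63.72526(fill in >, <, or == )>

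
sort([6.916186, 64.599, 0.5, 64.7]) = [0.5, 6.916186, 64.599, 64.7]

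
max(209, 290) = 290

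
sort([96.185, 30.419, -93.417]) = [-93.417, 30.419, 96.185]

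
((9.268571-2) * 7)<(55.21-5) False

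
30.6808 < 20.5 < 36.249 False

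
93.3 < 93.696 True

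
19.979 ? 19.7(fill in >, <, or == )>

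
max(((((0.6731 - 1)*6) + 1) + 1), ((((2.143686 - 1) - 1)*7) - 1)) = 0.0386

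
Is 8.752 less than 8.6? No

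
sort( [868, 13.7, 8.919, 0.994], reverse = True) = [868, 13.7, 8.919, 0.994]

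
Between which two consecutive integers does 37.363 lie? 37 and 38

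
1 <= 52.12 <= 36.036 False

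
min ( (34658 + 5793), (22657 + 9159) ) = 31816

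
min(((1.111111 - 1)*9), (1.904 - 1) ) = 0.904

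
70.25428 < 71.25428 True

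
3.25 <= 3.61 True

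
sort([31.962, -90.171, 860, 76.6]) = [-90.171, 31.962, 76.6, 860]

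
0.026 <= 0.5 True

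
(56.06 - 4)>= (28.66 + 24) False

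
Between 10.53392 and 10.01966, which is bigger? 10.53392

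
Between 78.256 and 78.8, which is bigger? 78.8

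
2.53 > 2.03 True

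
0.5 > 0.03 True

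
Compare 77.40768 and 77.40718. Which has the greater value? 77.40768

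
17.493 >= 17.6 False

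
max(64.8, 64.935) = 64.935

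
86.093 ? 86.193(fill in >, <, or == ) <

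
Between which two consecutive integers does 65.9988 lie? 65 and 66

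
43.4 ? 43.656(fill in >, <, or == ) <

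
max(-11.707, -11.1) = -11.1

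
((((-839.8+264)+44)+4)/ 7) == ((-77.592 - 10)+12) False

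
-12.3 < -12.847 False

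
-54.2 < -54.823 False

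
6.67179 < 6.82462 True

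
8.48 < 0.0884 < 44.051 False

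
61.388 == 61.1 False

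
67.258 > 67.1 True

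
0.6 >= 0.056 True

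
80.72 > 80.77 False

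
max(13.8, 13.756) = 13.8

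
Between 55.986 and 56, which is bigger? 56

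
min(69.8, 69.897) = 69.8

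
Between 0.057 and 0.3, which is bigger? 0.3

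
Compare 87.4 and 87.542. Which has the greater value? 87.542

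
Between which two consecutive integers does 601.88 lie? 601 and 602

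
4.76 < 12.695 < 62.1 True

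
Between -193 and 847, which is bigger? 847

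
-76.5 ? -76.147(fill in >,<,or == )<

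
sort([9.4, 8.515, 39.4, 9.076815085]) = [8.515, 9.076815085, 9.4, 39.4]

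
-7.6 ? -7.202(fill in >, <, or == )<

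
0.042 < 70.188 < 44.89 False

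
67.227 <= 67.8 True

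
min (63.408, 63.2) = 63.2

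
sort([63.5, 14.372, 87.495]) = [14.372, 63.5, 87.495]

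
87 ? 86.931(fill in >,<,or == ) >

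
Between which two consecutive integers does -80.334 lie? -81 and -80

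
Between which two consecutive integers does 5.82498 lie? 5 and 6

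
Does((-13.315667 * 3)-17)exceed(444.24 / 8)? No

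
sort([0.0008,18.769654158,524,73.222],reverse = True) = [524,73.222,18.769654158,0.0008]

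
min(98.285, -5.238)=-5.238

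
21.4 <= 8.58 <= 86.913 False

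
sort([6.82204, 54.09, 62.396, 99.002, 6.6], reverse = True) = [99.002, 62.396, 54.09, 6.82204, 6.6]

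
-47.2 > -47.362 True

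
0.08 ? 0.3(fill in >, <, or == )<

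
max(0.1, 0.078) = 0.1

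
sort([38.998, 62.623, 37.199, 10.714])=[10.714, 37.199, 38.998, 62.623]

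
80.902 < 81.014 True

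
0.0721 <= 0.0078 False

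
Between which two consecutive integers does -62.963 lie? -63 and -62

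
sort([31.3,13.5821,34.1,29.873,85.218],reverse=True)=[85.218,34.1,31.3,29.873,13.5821]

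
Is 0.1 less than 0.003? No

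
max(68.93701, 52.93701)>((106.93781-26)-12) False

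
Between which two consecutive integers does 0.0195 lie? 0 and 1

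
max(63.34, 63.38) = 63.38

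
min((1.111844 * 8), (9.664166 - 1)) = 8.664166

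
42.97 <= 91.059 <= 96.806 True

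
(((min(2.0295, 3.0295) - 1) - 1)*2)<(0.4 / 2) True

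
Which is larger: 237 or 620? 620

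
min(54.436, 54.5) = 54.436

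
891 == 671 False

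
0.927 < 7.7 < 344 True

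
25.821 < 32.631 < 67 True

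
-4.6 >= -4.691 True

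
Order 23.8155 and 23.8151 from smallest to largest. 23.8151, 23.8155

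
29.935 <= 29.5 False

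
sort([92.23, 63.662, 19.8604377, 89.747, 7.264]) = [7.264, 19.8604377, 63.662, 89.747, 92.23]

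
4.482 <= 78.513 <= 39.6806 False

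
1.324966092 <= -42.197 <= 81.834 False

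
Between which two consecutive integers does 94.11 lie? 94 and 95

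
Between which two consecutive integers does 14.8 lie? 14 and 15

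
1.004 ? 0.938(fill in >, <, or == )>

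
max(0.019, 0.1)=0.1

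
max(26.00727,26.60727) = 26.60727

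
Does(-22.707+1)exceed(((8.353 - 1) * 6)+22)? No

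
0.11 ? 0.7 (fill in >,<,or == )<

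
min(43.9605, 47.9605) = 43.9605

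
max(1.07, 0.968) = 1.07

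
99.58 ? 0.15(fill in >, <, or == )>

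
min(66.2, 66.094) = 66.094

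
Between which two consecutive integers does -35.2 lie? -36 and -35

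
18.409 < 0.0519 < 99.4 False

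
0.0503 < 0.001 False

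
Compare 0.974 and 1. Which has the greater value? 1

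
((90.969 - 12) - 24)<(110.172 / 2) True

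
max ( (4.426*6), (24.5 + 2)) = 26.556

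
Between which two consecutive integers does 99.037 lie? 99 and 100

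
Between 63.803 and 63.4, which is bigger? 63.803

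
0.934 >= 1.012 False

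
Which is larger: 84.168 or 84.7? 84.7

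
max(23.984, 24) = 24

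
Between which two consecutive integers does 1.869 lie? 1 and 2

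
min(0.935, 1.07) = 0.935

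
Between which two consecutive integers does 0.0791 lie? 0 and 1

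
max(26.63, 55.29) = 55.29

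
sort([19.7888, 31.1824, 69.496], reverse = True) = [69.496, 31.1824, 19.7888]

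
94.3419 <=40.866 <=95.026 False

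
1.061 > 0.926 True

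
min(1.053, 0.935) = 0.935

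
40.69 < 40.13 False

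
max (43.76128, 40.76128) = 43.76128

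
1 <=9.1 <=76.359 True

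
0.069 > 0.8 False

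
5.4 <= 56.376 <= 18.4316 False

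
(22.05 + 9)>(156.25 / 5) False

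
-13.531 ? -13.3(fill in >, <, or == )<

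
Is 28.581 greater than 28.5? Yes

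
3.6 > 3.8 False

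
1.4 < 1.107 False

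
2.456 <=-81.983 False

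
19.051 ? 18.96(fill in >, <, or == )>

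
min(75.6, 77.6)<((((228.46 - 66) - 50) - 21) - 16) False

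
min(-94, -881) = -881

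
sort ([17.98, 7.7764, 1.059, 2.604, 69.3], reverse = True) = [69.3, 17.98, 7.7764, 2.604, 1.059]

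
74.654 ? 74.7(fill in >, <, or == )<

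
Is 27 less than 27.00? No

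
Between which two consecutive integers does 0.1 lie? 0 and 1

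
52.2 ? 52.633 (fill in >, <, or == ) <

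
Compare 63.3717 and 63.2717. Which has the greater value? 63.3717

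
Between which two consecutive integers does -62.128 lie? -63 and -62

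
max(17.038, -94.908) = 17.038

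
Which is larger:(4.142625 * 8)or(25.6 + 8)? (25.6 + 8)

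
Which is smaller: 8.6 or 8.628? 8.6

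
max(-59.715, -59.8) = -59.715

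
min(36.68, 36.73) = 36.68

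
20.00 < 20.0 False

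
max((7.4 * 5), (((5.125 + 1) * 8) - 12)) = 37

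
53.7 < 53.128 False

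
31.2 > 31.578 False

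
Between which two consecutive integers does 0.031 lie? 0 and 1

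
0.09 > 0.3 False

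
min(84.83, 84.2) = 84.2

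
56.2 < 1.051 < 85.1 False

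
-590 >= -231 False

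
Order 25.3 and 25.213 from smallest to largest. 25.213, 25.3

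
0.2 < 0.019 False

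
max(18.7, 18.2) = 18.7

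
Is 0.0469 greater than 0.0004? Yes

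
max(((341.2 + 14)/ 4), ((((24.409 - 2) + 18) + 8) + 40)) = 88.8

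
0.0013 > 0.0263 False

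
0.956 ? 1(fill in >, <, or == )<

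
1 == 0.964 False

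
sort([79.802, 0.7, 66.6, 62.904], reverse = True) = [79.802, 66.6, 62.904, 0.7]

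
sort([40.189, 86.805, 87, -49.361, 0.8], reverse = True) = [87, 86.805, 40.189, 0.8, -49.361]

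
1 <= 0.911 False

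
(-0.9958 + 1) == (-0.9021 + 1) False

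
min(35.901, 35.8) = 35.8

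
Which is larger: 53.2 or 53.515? 53.515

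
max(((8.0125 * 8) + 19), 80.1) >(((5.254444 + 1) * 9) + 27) False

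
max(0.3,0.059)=0.3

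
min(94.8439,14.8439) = 14.8439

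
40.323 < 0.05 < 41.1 False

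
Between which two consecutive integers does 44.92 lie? 44 and 45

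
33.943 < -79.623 False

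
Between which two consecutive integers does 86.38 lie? 86 and 87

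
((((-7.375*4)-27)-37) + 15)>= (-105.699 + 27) True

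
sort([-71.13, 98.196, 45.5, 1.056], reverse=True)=[98.196, 45.5, 1.056, -71.13]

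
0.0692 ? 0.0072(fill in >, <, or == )>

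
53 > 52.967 True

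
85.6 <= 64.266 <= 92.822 False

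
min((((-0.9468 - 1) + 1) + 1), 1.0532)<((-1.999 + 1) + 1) False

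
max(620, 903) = 903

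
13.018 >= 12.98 True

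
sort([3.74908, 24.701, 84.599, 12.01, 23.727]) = [3.74908, 12.01, 23.727, 24.701, 84.599]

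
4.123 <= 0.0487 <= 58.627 False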